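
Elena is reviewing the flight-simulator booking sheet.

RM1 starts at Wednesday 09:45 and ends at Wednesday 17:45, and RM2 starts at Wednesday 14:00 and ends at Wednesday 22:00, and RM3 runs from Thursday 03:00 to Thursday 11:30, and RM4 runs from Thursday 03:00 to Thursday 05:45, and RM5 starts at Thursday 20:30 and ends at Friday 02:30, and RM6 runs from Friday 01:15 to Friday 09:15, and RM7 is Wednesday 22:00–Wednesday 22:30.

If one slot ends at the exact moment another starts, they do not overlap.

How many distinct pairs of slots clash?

Sorted by start: RM1, RM2, RM7, RM3, RM4, RM5, RM6.
RM2 starts before RM1 ends → RM1 and RM2 overlap.
RM7 starts after RM1 ends; RM1 is clear from here.
RM7 starts exactly when RM2 ends (back-to-back, no overlap); RM2 is clear from here.
RM3 starts after RM7 ends; RM7 is clear from here.
RM4 starts before RM3 ends → RM3 and RM4 overlap.
RM5 starts after RM3 ends; RM3 is clear from here.
RM5 starts after RM4 ends; RM4 is clear from here.
RM6 starts before RM5 ends → RM5 and RM6 overlap.
Overlapping pairs: RM1 & RM2, RM3 & RM4, RM5 & RM6 — 3 in total.

3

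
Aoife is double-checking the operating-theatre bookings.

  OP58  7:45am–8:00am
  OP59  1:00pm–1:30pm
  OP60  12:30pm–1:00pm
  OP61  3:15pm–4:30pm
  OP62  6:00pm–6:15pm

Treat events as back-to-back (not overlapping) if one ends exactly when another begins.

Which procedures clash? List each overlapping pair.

Sorted by start: OP58, OP60, OP59, OP61, OP62.
OP60 starts after OP58 ends, so nothing later overlaps OP58 either.
OP59 starts exactly when OP60 ends (back-to-back, no overlap), so nothing later overlaps OP60 either.
OP61 starts after OP59 ends, so nothing later overlaps OP59 either.
OP62 starts after OP61 ends.

no overlapping pairs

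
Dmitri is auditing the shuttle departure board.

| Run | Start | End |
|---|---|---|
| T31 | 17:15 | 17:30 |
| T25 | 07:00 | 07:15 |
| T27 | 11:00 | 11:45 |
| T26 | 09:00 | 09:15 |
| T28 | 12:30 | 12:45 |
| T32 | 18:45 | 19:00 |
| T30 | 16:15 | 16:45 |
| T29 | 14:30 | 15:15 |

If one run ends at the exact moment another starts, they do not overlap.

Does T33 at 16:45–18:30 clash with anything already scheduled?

Yes — it overlaps T31

T25: ends 07:15 at or before T33 starts 16:45 → clear.
T26: ends 09:15 at or before T33 starts 16:45 → clear.
T27: ends 11:45 at or before T33 starts 16:45 → clear.
T28: ends 12:45 at or before T33 starts 16:45 → clear.
T29: ends 15:15 at or before T33 starts 16:45 → clear.
T30: ends 16:45 at or before T33 starts 16:45 → clear.
T31: starts 17:15 before T33 ends 18:30, and ends 17:30 after T33 starts 16:45 → overlap.
T32: starts 18:45 at or after T33 ends 18:30 → clear.
T33 overlaps T31.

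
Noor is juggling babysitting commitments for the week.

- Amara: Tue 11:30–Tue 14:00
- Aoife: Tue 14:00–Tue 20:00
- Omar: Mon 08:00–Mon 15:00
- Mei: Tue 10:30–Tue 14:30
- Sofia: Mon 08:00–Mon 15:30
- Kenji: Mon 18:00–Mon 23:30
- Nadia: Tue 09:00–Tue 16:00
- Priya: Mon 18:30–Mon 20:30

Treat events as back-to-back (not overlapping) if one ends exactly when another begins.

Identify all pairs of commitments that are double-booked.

Sorted by start: Sofia, Omar, Kenji, Priya, Nadia, Mei, Amara, Aoife.
Omar starts before Sofia ends → Sofia and Omar overlap.
Kenji starts after Sofia ends, so Sofia has no further overlaps.
Kenji starts after Omar ends, so Omar has no further overlaps.
Priya starts before Kenji ends → Kenji and Priya overlap.
Nadia starts after Kenji ends, so Kenji has no further overlaps.
Nadia starts after Priya ends, so Priya has no further overlaps.
Mei starts before Nadia ends → Nadia and Mei overlap.
Amara starts before Nadia ends → Nadia and Amara overlap.
Aoife starts before Nadia ends → Nadia and Aoife overlap.
Amara starts before Mei ends → Mei and Amara overlap.
Aoife starts before Mei ends → Mei and Aoife overlap.
Aoife starts exactly when Amara ends (back-to-back, no overlap).

Amara & Mei, Amara & Nadia, Aoife & Mei, Aoife & Nadia, Kenji & Priya, Mei & Nadia, Omar & Sofia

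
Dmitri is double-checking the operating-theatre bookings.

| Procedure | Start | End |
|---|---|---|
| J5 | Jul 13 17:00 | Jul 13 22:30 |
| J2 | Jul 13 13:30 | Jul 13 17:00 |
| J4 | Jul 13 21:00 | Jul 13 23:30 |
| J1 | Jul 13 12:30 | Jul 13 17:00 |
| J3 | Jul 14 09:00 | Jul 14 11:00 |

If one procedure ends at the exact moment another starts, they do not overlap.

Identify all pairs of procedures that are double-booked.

Sorted by start: J1, J2, J5, J4, J3.
J2 starts before J1 ends → J1 and J2 overlap.
J5 starts exactly when J1 ends (back-to-back, no overlap), so J1 has no further overlaps.
J5 starts exactly when J2 ends (back-to-back, no overlap), so J2 has no further overlaps.
J4 starts before J5 ends → J5 and J4 overlap.
J3 starts after J5 ends.
J3 starts after J4 ends.

J1 & J2, J4 & J5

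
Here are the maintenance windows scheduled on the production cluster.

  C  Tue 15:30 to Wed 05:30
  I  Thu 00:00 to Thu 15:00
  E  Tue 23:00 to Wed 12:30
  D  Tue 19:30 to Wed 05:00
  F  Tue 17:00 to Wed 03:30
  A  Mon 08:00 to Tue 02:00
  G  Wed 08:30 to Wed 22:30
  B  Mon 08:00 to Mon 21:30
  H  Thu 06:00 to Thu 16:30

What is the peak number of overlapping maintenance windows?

4

Sort all start/end points and keep a running count:
Mon 08:00 start A → 1
Mon 08:00 start B → 2
Mon 21:30 end B → 1
Tue 02:00 end A → 0
Tue 15:30 start C → 1
Tue 17:00 start F → 2
Tue 19:30 start D → 3
Tue 23:00 start E → 4
Wed 03:30 end F → 3
Wed 05:00 end D → 2
Wed 05:30 end C → 1
Wed 08:30 start G → 2
Wed 12:30 end E → 1
Wed 22:30 end G → 0
Thu 00:00 start I → 1
Thu 06:00 start H → 2
Thu 15:00 end I → 1
Thu 16:30 end H → 0
Peak is 4, at Tue 23:00 (C, D, E, F).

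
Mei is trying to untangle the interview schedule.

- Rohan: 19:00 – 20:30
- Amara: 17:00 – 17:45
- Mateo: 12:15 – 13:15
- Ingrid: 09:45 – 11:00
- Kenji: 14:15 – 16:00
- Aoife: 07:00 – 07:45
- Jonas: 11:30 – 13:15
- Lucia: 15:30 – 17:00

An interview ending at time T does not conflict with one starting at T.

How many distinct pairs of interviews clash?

2

Sorted by start: Aoife, Ingrid, Jonas, Mateo, Kenji, Lucia, Amara, Rohan.
Ingrid starts after Aoife ends, so Aoife has no further overlaps.
Jonas starts after Ingrid ends, so Ingrid has no further overlaps.
Mateo starts before Jonas ends → Jonas and Mateo overlap.
Kenji starts after Jonas ends, so Jonas has no further overlaps.
Kenji starts after Mateo ends, so Mateo has no further overlaps.
Lucia starts before Kenji ends → Kenji and Lucia overlap.
Amara starts after Kenji ends, so Kenji has no further overlaps.
Amara starts exactly when Lucia ends (back-to-back, no overlap), so Lucia has no further overlaps.
Rohan starts after Amara ends.
Overlapping pairs: Jonas & Mateo, Kenji & Lucia — 2 in total.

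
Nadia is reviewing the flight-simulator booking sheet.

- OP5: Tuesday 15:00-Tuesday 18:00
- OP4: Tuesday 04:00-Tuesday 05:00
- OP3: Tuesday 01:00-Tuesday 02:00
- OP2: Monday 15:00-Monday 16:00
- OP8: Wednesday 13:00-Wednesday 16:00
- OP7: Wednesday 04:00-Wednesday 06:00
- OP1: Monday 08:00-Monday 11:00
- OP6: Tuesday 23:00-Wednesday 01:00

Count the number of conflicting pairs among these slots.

Sorted by start: OP1, OP2, OP3, OP4, OP5, OP6, OP7, OP8.
OP2 starts after OP1 ends, so OP1 has no further overlaps.
OP3 starts after OP2 ends, so OP2 has no further overlaps.
OP4 starts after OP3 ends, so OP3 has no further overlaps.
OP5 starts after OP4 ends, so OP4 has no further overlaps.
OP6 starts after OP5 ends, so OP5 has no further overlaps.
OP7 starts after OP6 ends, so OP6 has no further overlaps.
OP8 starts after OP7 ends.
No pair overlaps.

0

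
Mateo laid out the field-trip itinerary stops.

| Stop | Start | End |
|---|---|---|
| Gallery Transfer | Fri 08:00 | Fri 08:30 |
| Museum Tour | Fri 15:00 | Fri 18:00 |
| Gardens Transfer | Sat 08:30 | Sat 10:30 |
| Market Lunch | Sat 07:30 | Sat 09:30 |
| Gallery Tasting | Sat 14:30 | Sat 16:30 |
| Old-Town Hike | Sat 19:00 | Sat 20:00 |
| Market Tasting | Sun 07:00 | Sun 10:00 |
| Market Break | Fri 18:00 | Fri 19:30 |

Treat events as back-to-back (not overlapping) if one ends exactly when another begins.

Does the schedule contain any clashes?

Yes

Check each pair: they overlap iff neither finishes before the other starts.
Sorted by start: Gallery Transfer, Museum Tour, Market Break, Market Lunch, Gardens Transfer, Gallery Tasting, Old-Town Hike, Market Tasting.
Museum Tour starts after Gallery Transfer ends — done with Gallery Transfer.
Market Break starts exactly when Museum Tour ends (back-to-back, no overlap) — done with Museum Tour.
Market Lunch starts after Market Break ends — done with Market Break.
Gardens Transfer starts before Market Lunch ends → Market Lunch and Gardens Transfer overlap.
That's a conflict, so the schedule is not conflict-free.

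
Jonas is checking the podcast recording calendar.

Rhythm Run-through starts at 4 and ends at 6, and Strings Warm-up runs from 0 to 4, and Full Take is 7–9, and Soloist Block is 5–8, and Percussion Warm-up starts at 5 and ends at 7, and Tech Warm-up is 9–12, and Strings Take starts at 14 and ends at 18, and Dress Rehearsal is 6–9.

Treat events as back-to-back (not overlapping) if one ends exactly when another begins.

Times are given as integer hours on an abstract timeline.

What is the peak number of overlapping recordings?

Sweep the timeline, counting +1 at each start and −1 at each end (ends before starts at a tie):
0 start Strings Warm-up → 1
4 end Strings Warm-up → 0
4 start Rhythm Run-through → 1
5 start Percussion Warm-up → 2
5 start Soloist Block → 3
6 end Rhythm Run-through → 2
6 start Dress Rehearsal → 3
7 end Percussion Warm-up → 2
7 start Full Take → 3
8 end Soloist Block → 2
9 end Dress Rehearsal → 1
9 end Full Take → 0
9 start Tech Warm-up → 1
12 end Tech Warm-up → 0
14 start Strings Take → 1
18 end Strings Take → 0
Peak is 3, at 5 (Percussion Warm-up, Rhythm Run-through, Soloist Block).

3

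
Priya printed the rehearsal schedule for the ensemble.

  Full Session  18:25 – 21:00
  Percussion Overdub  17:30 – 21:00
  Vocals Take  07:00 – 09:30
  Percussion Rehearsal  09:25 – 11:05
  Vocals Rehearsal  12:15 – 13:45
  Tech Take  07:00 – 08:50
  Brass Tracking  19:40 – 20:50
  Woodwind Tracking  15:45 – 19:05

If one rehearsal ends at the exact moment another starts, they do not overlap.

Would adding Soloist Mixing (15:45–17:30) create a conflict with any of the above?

Yes — it overlaps Woodwind Tracking

Tech Take: ends 08:50 at or before Soloist Mixing starts 15:45 → clear.
Vocals Take: ends 09:30 at or before Soloist Mixing starts 15:45 → clear.
Percussion Rehearsal: ends 11:05 at or before Soloist Mixing starts 15:45 → clear.
Vocals Rehearsal: ends 13:45 at or before Soloist Mixing starts 15:45 → clear.
Woodwind Tracking: starts 15:45 before Soloist Mixing ends 17:30, and ends 19:05 after Soloist Mixing starts 15:45 → overlap.
Percussion Overdub: starts 17:30 at or after Soloist Mixing ends 17:30 → clear.
Full Session: starts 18:25 at or after Soloist Mixing ends 17:30 → clear.
Brass Tracking: starts 19:40 at or after Soloist Mixing ends 17:30 → clear.
Soloist Mixing overlaps Woodwind Tracking.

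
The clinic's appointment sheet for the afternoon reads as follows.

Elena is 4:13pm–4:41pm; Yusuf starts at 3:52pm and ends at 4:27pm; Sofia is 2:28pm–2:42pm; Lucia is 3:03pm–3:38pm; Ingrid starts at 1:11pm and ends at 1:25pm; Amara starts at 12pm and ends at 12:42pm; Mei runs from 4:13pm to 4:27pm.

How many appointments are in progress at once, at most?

Walk through starts and ends in time order (an end at T is processed before a start at T):
12pm start Amara → 1
12:42pm end Amara → 0
1:11pm start Ingrid → 1
1:25pm end Ingrid → 0
2:28pm start Sofia → 1
2:42pm end Sofia → 0
3:03pm start Lucia → 1
3:38pm end Lucia → 0
3:52pm start Yusuf → 1
4:13pm start Elena → 2
4:13pm start Mei → 3
4:27pm end Mei → 2
4:27pm end Yusuf → 1
4:41pm end Elena → 0
Peak is 3, at 4:13pm (Elena, Mei, Yusuf).

3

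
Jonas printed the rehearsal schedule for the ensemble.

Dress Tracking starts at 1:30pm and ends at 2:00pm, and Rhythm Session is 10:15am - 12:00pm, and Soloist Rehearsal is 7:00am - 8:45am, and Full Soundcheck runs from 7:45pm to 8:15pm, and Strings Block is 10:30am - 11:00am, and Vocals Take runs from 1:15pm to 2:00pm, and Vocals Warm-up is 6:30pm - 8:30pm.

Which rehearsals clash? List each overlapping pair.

Sorted by start: Soloist Rehearsal, Rhythm Session, Strings Block, Vocals Take, Dress Tracking, Vocals Warm-up, Full Soundcheck.
Rhythm Session starts after Soloist Rehearsal ends, so Soloist Rehearsal has no further overlaps.
Strings Block starts before Rhythm Session ends → Rhythm Session and Strings Block overlap.
Vocals Take starts after Rhythm Session ends, so Rhythm Session has no further overlaps.
Vocals Take starts after Strings Block ends, so Strings Block has no further overlaps.
Dress Tracking starts before Vocals Take ends → Vocals Take and Dress Tracking overlap.
Vocals Warm-up starts after Vocals Take ends, so Vocals Take has no further overlaps.
Vocals Warm-up starts after Dress Tracking ends, so Dress Tracking has no further overlaps.
Full Soundcheck starts before Vocals Warm-up ends → Vocals Warm-up and Full Soundcheck overlap.

Dress Tracking & Vocals Take, Full Soundcheck & Vocals Warm-up, Rhythm Session & Strings Block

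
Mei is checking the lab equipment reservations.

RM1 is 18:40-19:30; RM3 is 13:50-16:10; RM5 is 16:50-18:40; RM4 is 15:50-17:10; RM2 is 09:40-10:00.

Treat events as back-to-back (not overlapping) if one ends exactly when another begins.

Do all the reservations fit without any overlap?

No

Sorted by start: RM2, RM3, RM4, RM5, RM1.
RM3 starts after RM2 ends, so RM2 has no further overlaps.
RM4 starts before RM3 ends → RM3 and RM4 overlap.
That's a conflict, so the schedule is not conflict-free.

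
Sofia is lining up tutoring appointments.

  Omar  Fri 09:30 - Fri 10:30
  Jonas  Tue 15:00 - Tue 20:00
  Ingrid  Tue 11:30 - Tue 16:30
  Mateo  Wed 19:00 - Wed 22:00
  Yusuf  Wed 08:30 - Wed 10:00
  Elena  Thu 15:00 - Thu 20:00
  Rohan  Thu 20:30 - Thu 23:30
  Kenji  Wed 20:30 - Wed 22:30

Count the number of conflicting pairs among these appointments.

2

Check each pair: they overlap iff neither finishes before the other starts.
Sorted by start: Ingrid, Jonas, Yusuf, Mateo, Kenji, Elena, Rohan, Omar.
Jonas starts before Ingrid ends → Ingrid and Jonas overlap.
Yusuf starts after Ingrid ends, so nothing later overlaps Ingrid either.
Yusuf starts after Jonas ends, so nothing later overlaps Jonas either.
Mateo starts after Yusuf ends, so nothing later overlaps Yusuf either.
Kenji starts before Mateo ends → Mateo and Kenji overlap.
Elena starts after Mateo ends, so nothing later overlaps Mateo either.
Elena starts after Kenji ends, so nothing later overlaps Kenji either.
Rohan starts after Elena ends, so nothing later overlaps Elena either.
Omar starts after Rohan ends.
Overlapping pairs: Ingrid & Jonas, Kenji & Mateo — 2 in total.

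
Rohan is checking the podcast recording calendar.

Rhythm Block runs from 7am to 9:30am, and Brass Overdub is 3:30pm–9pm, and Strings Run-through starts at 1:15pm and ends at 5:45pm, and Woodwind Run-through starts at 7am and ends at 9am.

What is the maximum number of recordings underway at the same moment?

Sweep the timeline, counting +1 at each start and −1 at each end (ends before starts at a tie):
7am start Rhythm Block → 1
7am start Woodwind Run-through → 2
9am end Woodwind Run-through → 1
9:30am end Rhythm Block → 0
1:15pm start Strings Run-through → 1
3:30pm start Brass Overdub → 2
5:45pm end Strings Run-through → 1
9pm end Brass Overdub → 0
Peak is 2, at 7am (Rhythm Block, Woodwind Run-through).

2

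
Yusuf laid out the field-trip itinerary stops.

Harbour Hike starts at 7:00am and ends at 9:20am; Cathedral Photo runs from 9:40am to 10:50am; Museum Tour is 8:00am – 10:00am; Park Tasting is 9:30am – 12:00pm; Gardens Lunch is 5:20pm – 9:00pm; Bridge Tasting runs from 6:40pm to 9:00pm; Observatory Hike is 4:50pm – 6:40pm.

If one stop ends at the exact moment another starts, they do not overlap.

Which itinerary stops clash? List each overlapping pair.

Bridge Tasting & Gardens Lunch, Cathedral Photo & Museum Tour, Cathedral Photo & Park Tasting, Gardens Lunch & Observatory Hike, Harbour Hike & Museum Tour, Museum Tour & Park Tasting

Check each pair: they overlap iff neither finishes before the other starts.
Sorted by start: Harbour Hike, Museum Tour, Park Tasting, Cathedral Photo, Observatory Hike, Gardens Lunch, Bridge Tasting.
Museum Tour starts before Harbour Hike ends → Harbour Hike and Museum Tour overlap.
Park Tasting starts after Harbour Hike ends, so nothing later overlaps Harbour Hike either.
Park Tasting starts before Museum Tour ends → Museum Tour and Park Tasting overlap.
Cathedral Photo starts before Museum Tour ends → Museum Tour and Cathedral Photo overlap.
Observatory Hike starts after Museum Tour ends, so nothing later overlaps Museum Tour either.
Cathedral Photo starts before Park Tasting ends → Park Tasting and Cathedral Photo overlap.
Observatory Hike starts after Park Tasting ends, so nothing later overlaps Park Tasting either.
Observatory Hike starts after Cathedral Photo ends, so nothing later overlaps Cathedral Photo either.
Gardens Lunch starts before Observatory Hike ends → Observatory Hike and Gardens Lunch overlap.
Bridge Tasting starts exactly when Observatory Hike ends (back-to-back, no overlap).
Bridge Tasting starts before Gardens Lunch ends → Gardens Lunch and Bridge Tasting overlap.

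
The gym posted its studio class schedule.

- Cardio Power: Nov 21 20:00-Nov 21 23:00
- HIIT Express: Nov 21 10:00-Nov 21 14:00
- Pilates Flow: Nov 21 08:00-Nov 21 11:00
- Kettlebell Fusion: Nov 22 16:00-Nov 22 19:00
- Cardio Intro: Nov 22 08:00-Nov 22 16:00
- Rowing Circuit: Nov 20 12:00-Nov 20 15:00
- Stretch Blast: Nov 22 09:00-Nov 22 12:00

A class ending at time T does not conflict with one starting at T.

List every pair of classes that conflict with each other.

Cardio Intro & Stretch Blast, HIIT Express & Pilates Flow

Sorted by start: Rowing Circuit, Pilates Flow, HIIT Express, Cardio Power, Cardio Intro, Stretch Blast, Kettlebell Fusion.
Pilates Flow starts after Rowing Circuit ends — done with Rowing Circuit.
HIIT Express starts before Pilates Flow ends → Pilates Flow and HIIT Express overlap.
Cardio Power starts after Pilates Flow ends — done with Pilates Flow.
Cardio Power starts after HIIT Express ends — done with HIIT Express.
Cardio Intro starts after Cardio Power ends — done with Cardio Power.
Stretch Blast starts before Cardio Intro ends → Cardio Intro and Stretch Blast overlap.
Kettlebell Fusion starts exactly when Cardio Intro ends (back-to-back, no overlap).
Kettlebell Fusion starts after Stretch Blast ends.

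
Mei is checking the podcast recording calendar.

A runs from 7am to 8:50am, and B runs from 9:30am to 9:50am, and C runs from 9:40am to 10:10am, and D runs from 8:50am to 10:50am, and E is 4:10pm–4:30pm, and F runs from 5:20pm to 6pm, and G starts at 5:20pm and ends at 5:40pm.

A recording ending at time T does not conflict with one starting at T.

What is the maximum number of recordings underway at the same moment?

3

Sort all start/end points and keep a running count:
7am start A → 1
8:50am end A → 0
8:50am start D → 1
9:30am start B → 2
9:40am start C → 3
9:50am end B → 2
10:10am end C → 1
10:50am end D → 0
4:10pm start E → 1
4:30pm end E → 0
5:20pm start F → 1
5:20pm start G → 2
5:40pm end G → 1
6pm end F → 0
Peak is 3, at 9:40am (B, C, D).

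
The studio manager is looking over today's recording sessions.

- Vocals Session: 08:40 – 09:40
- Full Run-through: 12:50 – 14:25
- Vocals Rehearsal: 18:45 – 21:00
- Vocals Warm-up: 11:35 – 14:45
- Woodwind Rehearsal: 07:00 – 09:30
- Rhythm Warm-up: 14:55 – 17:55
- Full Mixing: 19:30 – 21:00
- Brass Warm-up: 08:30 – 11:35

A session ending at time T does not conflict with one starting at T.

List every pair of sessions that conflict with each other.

Brass Warm-up & Vocals Session, Brass Warm-up & Woodwind Rehearsal, Full Mixing & Vocals Rehearsal, Full Run-through & Vocals Warm-up, Vocals Session & Woodwind Rehearsal

Sorted by start: Woodwind Rehearsal, Brass Warm-up, Vocals Session, Vocals Warm-up, Full Run-through, Rhythm Warm-up, Vocals Rehearsal, Full Mixing.
Brass Warm-up starts before Woodwind Rehearsal ends → Woodwind Rehearsal and Brass Warm-up overlap.
Vocals Session starts before Woodwind Rehearsal ends → Woodwind Rehearsal and Vocals Session overlap.
Vocals Warm-up starts after Woodwind Rehearsal ends, so nothing later overlaps Woodwind Rehearsal either.
Vocals Session starts before Brass Warm-up ends → Brass Warm-up and Vocals Session overlap.
Vocals Warm-up starts exactly when Brass Warm-up ends (back-to-back, no overlap), so nothing later overlaps Brass Warm-up either.
Vocals Warm-up starts after Vocals Session ends, so nothing later overlaps Vocals Session either.
Full Run-through starts before Vocals Warm-up ends → Vocals Warm-up and Full Run-through overlap.
Rhythm Warm-up starts after Vocals Warm-up ends, so nothing later overlaps Vocals Warm-up either.
Rhythm Warm-up starts after Full Run-through ends, so nothing later overlaps Full Run-through either.
Vocals Rehearsal starts after Rhythm Warm-up ends, so nothing later overlaps Rhythm Warm-up either.
Full Mixing starts before Vocals Rehearsal ends → Vocals Rehearsal and Full Mixing overlap.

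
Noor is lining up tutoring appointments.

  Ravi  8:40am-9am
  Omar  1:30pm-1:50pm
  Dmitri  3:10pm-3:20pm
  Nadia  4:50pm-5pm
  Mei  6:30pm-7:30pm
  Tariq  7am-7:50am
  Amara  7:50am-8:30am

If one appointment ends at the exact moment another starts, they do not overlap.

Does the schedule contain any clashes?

No

Check each pair: they overlap iff neither finishes before the other starts.
Sorted by start: Tariq, Amara, Ravi, Omar, Dmitri, Nadia, Mei.
Amara starts exactly when Tariq ends (back-to-back, no overlap), so Tariq has no further overlaps.
Ravi starts after Amara ends, so Amara has no further overlaps.
Omar starts after Ravi ends, so Ravi has no further overlaps.
Dmitri starts after Omar ends, so Omar has no further overlaps.
Nadia starts after Dmitri ends, so Dmitri has no further overlaps.
Mei starts after Nadia ends.
Every pair is clear; the schedule has no overlaps.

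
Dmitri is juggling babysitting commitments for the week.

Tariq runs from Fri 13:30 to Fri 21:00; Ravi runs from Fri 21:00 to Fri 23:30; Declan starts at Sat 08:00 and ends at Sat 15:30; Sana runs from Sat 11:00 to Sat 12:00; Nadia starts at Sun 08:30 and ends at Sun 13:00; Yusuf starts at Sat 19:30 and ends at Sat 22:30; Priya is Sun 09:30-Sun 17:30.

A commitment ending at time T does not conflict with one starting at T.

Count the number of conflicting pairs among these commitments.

Sorted by start: Tariq, Ravi, Declan, Sana, Yusuf, Nadia, Priya.
Ravi starts exactly when Tariq ends (back-to-back, no overlap); Tariq is clear from here.
Declan starts after Ravi ends; Ravi is clear from here.
Sana starts before Declan ends → Declan and Sana overlap.
Yusuf starts after Declan ends; Declan is clear from here.
Yusuf starts after Sana ends; Sana is clear from here.
Nadia starts after Yusuf ends; Yusuf is clear from here.
Priya starts before Nadia ends → Nadia and Priya overlap.
Overlapping pairs: Declan & Sana, Nadia & Priya — 2 in total.

2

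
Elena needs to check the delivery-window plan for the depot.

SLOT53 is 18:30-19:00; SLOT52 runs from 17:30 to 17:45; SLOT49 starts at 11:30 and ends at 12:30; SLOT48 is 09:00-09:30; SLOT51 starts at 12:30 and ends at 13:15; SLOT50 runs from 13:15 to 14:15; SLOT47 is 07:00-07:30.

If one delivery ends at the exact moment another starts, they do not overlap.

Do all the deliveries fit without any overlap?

Yes

Sorted by start: SLOT47, SLOT48, SLOT49, SLOT51, SLOT50, SLOT52, SLOT53.
SLOT48 starts after SLOT47 ends, so SLOT47 has no further overlaps.
SLOT49 starts after SLOT48 ends, so SLOT48 has no further overlaps.
SLOT51 starts exactly when SLOT49 ends (back-to-back, no overlap), so SLOT49 has no further overlaps.
SLOT50 starts exactly when SLOT51 ends (back-to-back, no overlap), so SLOT51 has no further overlaps.
SLOT52 starts after SLOT50 ends, so SLOT50 has no further overlaps.
SLOT53 starts after SLOT52 ends.
Every pair is clear; the schedule has no overlaps.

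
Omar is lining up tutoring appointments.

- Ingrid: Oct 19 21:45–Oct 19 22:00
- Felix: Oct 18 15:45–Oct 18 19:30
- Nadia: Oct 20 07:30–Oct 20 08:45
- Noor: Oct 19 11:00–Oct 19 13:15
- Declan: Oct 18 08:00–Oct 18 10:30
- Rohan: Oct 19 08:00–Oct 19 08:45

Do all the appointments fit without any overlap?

Yes

Sorted by start: Declan, Felix, Rohan, Noor, Ingrid, Nadia.
Felix starts after Declan ends; Declan is clear from here.
Rohan starts after Felix ends; Felix is clear from here.
Noor starts after Rohan ends; Rohan is clear from here.
Ingrid starts after Noor ends; Noor is clear from here.
Nadia starts after Ingrid ends.
Every pair is clear; the schedule has no overlaps.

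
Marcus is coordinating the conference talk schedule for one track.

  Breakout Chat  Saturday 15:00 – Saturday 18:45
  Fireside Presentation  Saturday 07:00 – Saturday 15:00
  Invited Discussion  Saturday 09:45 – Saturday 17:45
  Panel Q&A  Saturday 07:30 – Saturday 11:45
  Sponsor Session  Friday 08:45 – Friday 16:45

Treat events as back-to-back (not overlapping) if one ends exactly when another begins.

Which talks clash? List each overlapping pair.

Breakout Chat & Invited Discussion, Fireside Presentation & Invited Discussion, Fireside Presentation & Panel Q&A, Invited Discussion & Panel Q&A

Sorted by start: Sponsor Session, Fireside Presentation, Panel Q&A, Invited Discussion, Breakout Chat.
Fireside Presentation starts after Sponsor Session ends — done with Sponsor Session.
Panel Q&A starts before Fireside Presentation ends → Fireside Presentation and Panel Q&A overlap.
Invited Discussion starts before Fireside Presentation ends → Fireside Presentation and Invited Discussion overlap.
Breakout Chat starts exactly when Fireside Presentation ends (back-to-back, no overlap).
Invited Discussion starts before Panel Q&A ends → Panel Q&A and Invited Discussion overlap.
Breakout Chat starts after Panel Q&A ends.
Breakout Chat starts before Invited Discussion ends → Invited Discussion and Breakout Chat overlap.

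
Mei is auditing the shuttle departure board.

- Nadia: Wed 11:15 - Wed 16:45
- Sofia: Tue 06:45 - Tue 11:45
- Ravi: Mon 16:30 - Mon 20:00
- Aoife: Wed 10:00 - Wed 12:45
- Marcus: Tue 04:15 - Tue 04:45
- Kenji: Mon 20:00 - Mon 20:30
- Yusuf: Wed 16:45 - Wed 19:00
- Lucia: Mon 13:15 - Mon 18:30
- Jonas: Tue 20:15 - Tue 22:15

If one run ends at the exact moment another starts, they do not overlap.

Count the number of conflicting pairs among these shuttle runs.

Two intervals overlap when each starts before the other ends.
Sorted by start: Lucia, Ravi, Kenji, Marcus, Sofia, Jonas, Aoife, Nadia, Yusuf.
Ravi starts before Lucia ends → Lucia and Ravi overlap.
Kenji starts after Lucia ends, so Lucia has no further overlaps.
Kenji starts exactly when Ravi ends (back-to-back, no overlap), so Ravi has no further overlaps.
Marcus starts after Kenji ends, so Kenji has no further overlaps.
Sofia starts after Marcus ends, so Marcus has no further overlaps.
Jonas starts after Sofia ends, so Sofia has no further overlaps.
Aoife starts after Jonas ends, so Jonas has no further overlaps.
Nadia starts before Aoife ends → Aoife and Nadia overlap.
Yusuf starts after Aoife ends.
Yusuf starts exactly when Nadia ends (back-to-back, no overlap).
Overlapping pairs: Aoife & Nadia, Lucia & Ravi — 2 in total.

2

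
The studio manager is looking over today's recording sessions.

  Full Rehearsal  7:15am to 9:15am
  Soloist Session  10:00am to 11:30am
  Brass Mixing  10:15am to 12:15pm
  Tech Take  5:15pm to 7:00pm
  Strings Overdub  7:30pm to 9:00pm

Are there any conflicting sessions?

Sorted by start: Full Rehearsal, Soloist Session, Brass Mixing, Tech Take, Strings Overdub.
Soloist Session starts after Full Rehearsal ends, so nothing later overlaps Full Rehearsal either.
Brass Mixing starts before Soloist Session ends → Soloist Session and Brass Mixing overlap.
That's a conflict, so the schedule is not conflict-free.

Yes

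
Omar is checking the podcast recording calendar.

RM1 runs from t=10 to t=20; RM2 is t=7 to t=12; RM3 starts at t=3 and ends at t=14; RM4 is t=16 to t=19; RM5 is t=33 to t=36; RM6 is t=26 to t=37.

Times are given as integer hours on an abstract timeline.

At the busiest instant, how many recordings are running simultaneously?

3

Walk through starts and ends in time order (an end at T is processed before a start at T):
t=3 start RM3 → 1
t=7 start RM2 → 2
t=10 start RM1 → 3
t=12 end RM2 → 2
t=14 end RM3 → 1
t=16 start RM4 → 2
t=19 end RM4 → 1
t=20 end RM1 → 0
t=26 start RM6 → 1
t=33 start RM5 → 2
t=36 end RM5 → 1
t=37 end RM6 → 0
Peak is 3, at t=10 (RM1, RM2, RM3).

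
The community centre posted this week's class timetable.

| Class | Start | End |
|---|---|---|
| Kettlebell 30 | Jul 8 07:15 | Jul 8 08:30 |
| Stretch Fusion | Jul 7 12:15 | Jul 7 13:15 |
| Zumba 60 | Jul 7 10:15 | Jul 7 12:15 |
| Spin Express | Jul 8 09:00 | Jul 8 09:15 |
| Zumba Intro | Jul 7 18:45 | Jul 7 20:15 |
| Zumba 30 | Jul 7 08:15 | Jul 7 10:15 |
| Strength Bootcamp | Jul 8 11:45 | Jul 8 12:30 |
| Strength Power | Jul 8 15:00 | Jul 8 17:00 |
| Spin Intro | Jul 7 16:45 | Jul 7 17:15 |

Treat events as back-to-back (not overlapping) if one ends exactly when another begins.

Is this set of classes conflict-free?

Sorted by start: Zumba 30, Zumba 60, Stretch Fusion, Spin Intro, Zumba Intro, Kettlebell 30, Spin Express, Strength Bootcamp, Strength Power.
Zumba 60 starts exactly when Zumba 30 ends (back-to-back, no overlap), so Zumba 30 has no further overlaps.
Stretch Fusion starts exactly when Zumba 60 ends (back-to-back, no overlap), so Zumba 60 has no further overlaps.
Spin Intro starts after Stretch Fusion ends, so Stretch Fusion has no further overlaps.
Zumba Intro starts after Spin Intro ends, so Spin Intro has no further overlaps.
Kettlebell 30 starts after Zumba Intro ends, so Zumba Intro has no further overlaps.
Spin Express starts after Kettlebell 30 ends, so Kettlebell 30 has no further overlaps.
Strength Bootcamp starts after Spin Express ends, so Spin Express has no further overlaps.
Strength Power starts after Strength Bootcamp ends.
Every pair is clear; the schedule has no overlaps.

Yes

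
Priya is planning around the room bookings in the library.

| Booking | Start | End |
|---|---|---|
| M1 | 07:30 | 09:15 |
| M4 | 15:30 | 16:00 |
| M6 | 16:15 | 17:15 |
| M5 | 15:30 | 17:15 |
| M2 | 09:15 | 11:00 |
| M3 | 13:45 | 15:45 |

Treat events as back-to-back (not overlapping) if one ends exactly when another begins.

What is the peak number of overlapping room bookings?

Sweep the timeline, counting +1 at each start and −1 at each end (ends before starts at a tie):
07:30 start M1 → 1
09:15 end M1 → 0
09:15 start M2 → 1
11:00 end M2 → 0
13:45 start M3 → 1
15:30 start M4 → 2
15:30 start M5 → 3
15:45 end M3 → 2
16:00 end M4 → 1
16:15 start M6 → 2
17:15 end M5 → 1
17:15 end M6 → 0
Peak is 3, at 15:30 (M3, M4, M5).

3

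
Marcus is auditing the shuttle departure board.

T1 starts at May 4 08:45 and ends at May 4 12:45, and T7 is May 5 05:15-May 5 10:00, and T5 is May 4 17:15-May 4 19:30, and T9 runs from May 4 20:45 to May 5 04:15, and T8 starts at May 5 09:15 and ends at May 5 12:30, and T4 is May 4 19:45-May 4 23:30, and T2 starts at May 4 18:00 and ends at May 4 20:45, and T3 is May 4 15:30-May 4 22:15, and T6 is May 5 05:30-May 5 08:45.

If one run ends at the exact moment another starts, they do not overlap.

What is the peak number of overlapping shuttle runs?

3

Walk through starts and ends in time order (an end at T is processed before a start at T):
May 4 08:45 start T1 → 1
May 4 12:45 end T1 → 0
May 4 15:30 start T3 → 1
May 4 17:15 start T5 → 2
May 4 18:00 start T2 → 3
May 4 19:30 end T5 → 2
May 4 19:45 start T4 → 3
May 4 20:45 end T2 → 2
May 4 20:45 start T9 → 3
May 4 22:15 end T3 → 2
May 4 23:30 end T4 → 1
May 5 04:15 end T9 → 0
May 5 05:15 start T7 → 1
May 5 05:30 start T6 → 2
May 5 08:45 end T6 → 1
May 5 09:15 start T8 → 2
May 5 10:00 end T7 → 1
May 5 12:30 end T8 → 0
Peak is 3, at May 4 18:00 (T2, T3, T5).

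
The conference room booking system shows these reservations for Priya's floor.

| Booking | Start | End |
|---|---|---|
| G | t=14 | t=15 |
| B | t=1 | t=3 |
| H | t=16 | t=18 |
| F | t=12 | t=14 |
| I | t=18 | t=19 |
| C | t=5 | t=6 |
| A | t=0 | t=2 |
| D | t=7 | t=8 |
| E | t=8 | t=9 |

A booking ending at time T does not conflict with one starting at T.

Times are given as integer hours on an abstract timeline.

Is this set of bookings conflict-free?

Check each pair: they overlap iff neither finishes before the other starts.
Sorted by start: A, B, C, D, E, F, G, H, I.
B starts before A ends → A and B overlap.
That's a conflict, so the schedule is not conflict-free.

No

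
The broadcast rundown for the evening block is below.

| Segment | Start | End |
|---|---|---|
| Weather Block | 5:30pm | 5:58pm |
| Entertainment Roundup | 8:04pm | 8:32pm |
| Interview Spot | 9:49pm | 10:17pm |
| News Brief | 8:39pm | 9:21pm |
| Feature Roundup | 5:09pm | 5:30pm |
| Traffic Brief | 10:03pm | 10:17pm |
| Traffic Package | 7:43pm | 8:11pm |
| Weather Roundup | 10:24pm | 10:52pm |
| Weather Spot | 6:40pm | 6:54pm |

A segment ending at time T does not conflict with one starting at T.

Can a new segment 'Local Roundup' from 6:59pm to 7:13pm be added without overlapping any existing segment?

Yes — the slot is free

Feature Roundup: ends 5:30pm at or before Local Roundup starts 6:59pm → clear.
Weather Block: ends 5:58pm at or before Local Roundup starts 6:59pm → clear.
Weather Spot: ends 6:54pm at or before Local Roundup starts 6:59pm → clear.
Traffic Package: starts 7:43pm at or after Local Roundup ends 7:13pm → clear.
Entertainment Roundup: starts 8:04pm at or after Local Roundup ends 7:13pm → clear.
News Brief: starts 8:39pm at or after Local Roundup ends 7:13pm → clear.
Interview Spot: starts 9:49pm at or after Local Roundup ends 7:13pm → clear.
Traffic Brief: starts 10:03pm at or after Local Roundup ends 7:13pm → clear.
Weather Roundup: starts 10:24pm at or after Local Roundup ends 7:13pm → clear.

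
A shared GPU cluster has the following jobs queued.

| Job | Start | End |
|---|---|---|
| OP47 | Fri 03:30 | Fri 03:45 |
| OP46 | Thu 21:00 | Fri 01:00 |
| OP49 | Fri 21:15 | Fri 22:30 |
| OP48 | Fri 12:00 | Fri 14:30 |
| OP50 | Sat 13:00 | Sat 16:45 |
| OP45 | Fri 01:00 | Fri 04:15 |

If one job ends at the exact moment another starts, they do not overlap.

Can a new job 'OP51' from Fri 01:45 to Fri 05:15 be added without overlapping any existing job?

No — it overlaps OP45, OP47

OP46: ends Fri 01:00 at or before OP51 starts Fri 01:45 → clear.
OP45: starts Fri 01:00 before OP51 ends Fri 05:15, and ends Fri 04:15 after OP51 starts Fri 01:45 → overlap.
OP47: starts Fri 03:30 before OP51 ends Fri 05:15, and ends Fri 03:45 after OP51 starts Fri 01:45 → overlap.
OP48: starts Fri 12:00 at or after OP51 ends Fri 05:15 → clear.
OP49: starts Fri 21:15 at or after OP51 ends Fri 05:15 → clear.
OP50: starts Sat 13:00 at or after OP51 ends Fri 05:15 → clear.
OP51 overlaps OP45, OP47.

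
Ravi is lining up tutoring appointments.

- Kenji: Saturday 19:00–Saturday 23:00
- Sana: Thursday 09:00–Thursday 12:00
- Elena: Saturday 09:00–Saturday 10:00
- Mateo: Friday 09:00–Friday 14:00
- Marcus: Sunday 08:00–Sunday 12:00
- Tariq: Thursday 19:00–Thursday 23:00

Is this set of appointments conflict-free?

Yes

Sorted by start: Sana, Tariq, Mateo, Elena, Kenji, Marcus.
Tariq starts after Sana ends — done with Sana.
Mateo starts after Tariq ends — done with Tariq.
Elena starts after Mateo ends — done with Mateo.
Kenji starts after Elena ends — done with Elena.
Marcus starts after Kenji ends.
Every pair is clear; the schedule has no overlaps.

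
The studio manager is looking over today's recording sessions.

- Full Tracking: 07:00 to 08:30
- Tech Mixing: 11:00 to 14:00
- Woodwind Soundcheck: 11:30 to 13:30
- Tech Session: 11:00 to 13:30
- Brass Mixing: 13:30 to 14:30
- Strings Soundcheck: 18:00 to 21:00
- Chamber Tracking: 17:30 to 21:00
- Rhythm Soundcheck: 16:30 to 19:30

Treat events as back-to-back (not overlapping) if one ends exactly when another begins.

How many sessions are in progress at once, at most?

3

Sweep the timeline, counting +1 at each start and −1 at each end (ends before starts at a tie):
07:00 start Full Tracking → 1
08:30 end Full Tracking → 0
11:00 start Tech Mixing → 1
11:00 start Tech Session → 2
11:30 start Woodwind Soundcheck → 3
13:30 end Tech Session → 2
13:30 end Woodwind Soundcheck → 1
13:30 start Brass Mixing → 2
14:00 end Tech Mixing → 1
14:30 end Brass Mixing → 0
16:30 start Rhythm Soundcheck → 1
17:30 start Chamber Tracking → 2
18:00 start Strings Soundcheck → 3
19:30 end Rhythm Soundcheck → 2
21:00 end Chamber Tracking → 1
21:00 end Strings Soundcheck → 0
Peak is 3, at 11:30 (Tech Mixing, Tech Session, Woodwind Soundcheck).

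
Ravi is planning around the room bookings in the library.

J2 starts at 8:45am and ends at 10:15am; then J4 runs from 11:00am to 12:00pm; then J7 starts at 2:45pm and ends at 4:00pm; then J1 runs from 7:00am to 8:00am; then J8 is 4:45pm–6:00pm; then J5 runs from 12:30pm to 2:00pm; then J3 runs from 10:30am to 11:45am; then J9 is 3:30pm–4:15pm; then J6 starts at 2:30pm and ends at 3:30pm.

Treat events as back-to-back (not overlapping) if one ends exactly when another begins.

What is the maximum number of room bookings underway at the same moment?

Sort all start/end points and keep a running count:
7:00am start J1 → 1
8:00am end J1 → 0
8:45am start J2 → 1
10:15am end J2 → 0
10:30am start J3 → 1
11:00am start J4 → 2
11:45am end J3 → 1
12:00pm end J4 → 0
12:30pm start J5 → 1
2:00pm end J5 → 0
2:30pm start J6 → 1
2:45pm start J7 → 2
3:30pm end J6 → 1
3:30pm start J9 → 2
4:00pm end J7 → 1
4:15pm end J9 → 0
4:45pm start J8 → 1
6:00pm end J8 → 0
Peak is 2, at 11:00am (J3, J4).

2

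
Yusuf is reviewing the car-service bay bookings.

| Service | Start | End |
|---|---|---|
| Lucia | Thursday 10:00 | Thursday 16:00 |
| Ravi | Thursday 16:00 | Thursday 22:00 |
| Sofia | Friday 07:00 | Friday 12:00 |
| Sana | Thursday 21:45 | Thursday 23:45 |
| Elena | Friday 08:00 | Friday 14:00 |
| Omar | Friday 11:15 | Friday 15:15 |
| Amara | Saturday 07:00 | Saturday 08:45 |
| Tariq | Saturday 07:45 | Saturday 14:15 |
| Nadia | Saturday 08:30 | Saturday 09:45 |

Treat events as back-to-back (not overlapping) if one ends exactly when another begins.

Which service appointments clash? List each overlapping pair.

Amara & Nadia, Amara & Tariq, Elena & Omar, Elena & Sofia, Nadia & Tariq, Omar & Sofia, Ravi & Sana

Sorted by start: Lucia, Ravi, Sana, Sofia, Elena, Omar, Amara, Tariq, Nadia.
Ravi starts exactly when Lucia ends (back-to-back, no overlap) — done with Lucia.
Sana starts before Ravi ends → Ravi and Sana overlap.
Sofia starts after Ravi ends — done with Ravi.
Sofia starts after Sana ends — done with Sana.
Elena starts before Sofia ends → Sofia and Elena overlap.
Omar starts before Sofia ends → Sofia and Omar overlap.
Amara starts after Sofia ends — done with Sofia.
Omar starts before Elena ends → Elena and Omar overlap.
Amara starts after Elena ends — done with Elena.
Amara starts after Omar ends — done with Omar.
Tariq starts before Amara ends → Amara and Tariq overlap.
Nadia starts before Amara ends → Amara and Nadia overlap.
Nadia starts before Tariq ends → Tariq and Nadia overlap.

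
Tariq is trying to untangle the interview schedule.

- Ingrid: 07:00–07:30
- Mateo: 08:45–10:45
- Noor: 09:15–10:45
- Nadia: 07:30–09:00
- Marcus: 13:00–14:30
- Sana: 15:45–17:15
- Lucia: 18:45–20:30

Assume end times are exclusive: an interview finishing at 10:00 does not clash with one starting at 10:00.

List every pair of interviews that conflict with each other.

Mateo & Nadia, Mateo & Noor

Sorted by start: Ingrid, Nadia, Mateo, Noor, Marcus, Sana, Lucia.
Nadia starts exactly when Ingrid ends (back-to-back, no overlap) — done with Ingrid.
Mateo starts before Nadia ends → Nadia and Mateo overlap.
Noor starts after Nadia ends — done with Nadia.
Noor starts before Mateo ends → Mateo and Noor overlap.
Marcus starts after Mateo ends — done with Mateo.
Marcus starts after Noor ends — done with Noor.
Sana starts after Marcus ends — done with Marcus.
Lucia starts after Sana ends.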